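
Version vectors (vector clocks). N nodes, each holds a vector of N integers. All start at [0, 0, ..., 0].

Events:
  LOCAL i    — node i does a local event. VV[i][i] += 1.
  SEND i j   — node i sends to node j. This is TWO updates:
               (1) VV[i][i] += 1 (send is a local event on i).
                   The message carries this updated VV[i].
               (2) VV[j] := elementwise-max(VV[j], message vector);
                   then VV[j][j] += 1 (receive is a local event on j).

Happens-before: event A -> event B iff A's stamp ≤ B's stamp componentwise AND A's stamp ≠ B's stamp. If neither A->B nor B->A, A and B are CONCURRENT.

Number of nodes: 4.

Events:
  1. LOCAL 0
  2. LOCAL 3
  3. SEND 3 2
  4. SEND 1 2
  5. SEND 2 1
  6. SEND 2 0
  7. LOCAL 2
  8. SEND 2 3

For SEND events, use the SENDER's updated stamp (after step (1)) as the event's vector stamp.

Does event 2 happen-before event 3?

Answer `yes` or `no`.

Answer: yes

Derivation:
Initial: VV[0]=[0, 0, 0, 0]
Initial: VV[1]=[0, 0, 0, 0]
Initial: VV[2]=[0, 0, 0, 0]
Initial: VV[3]=[0, 0, 0, 0]
Event 1: LOCAL 0: VV[0][0]++ -> VV[0]=[1, 0, 0, 0]
Event 2: LOCAL 3: VV[3][3]++ -> VV[3]=[0, 0, 0, 1]
Event 3: SEND 3->2: VV[3][3]++ -> VV[3]=[0, 0, 0, 2], msg_vec=[0, 0, 0, 2]; VV[2]=max(VV[2],msg_vec) then VV[2][2]++ -> VV[2]=[0, 0, 1, 2]
Event 4: SEND 1->2: VV[1][1]++ -> VV[1]=[0, 1, 0, 0], msg_vec=[0, 1, 0, 0]; VV[2]=max(VV[2],msg_vec) then VV[2][2]++ -> VV[2]=[0, 1, 2, 2]
Event 5: SEND 2->1: VV[2][2]++ -> VV[2]=[0, 1, 3, 2], msg_vec=[0, 1, 3, 2]; VV[1]=max(VV[1],msg_vec) then VV[1][1]++ -> VV[1]=[0, 2, 3, 2]
Event 6: SEND 2->0: VV[2][2]++ -> VV[2]=[0, 1, 4, 2], msg_vec=[0, 1, 4, 2]; VV[0]=max(VV[0],msg_vec) then VV[0][0]++ -> VV[0]=[2, 1, 4, 2]
Event 7: LOCAL 2: VV[2][2]++ -> VV[2]=[0, 1, 5, 2]
Event 8: SEND 2->3: VV[2][2]++ -> VV[2]=[0, 1, 6, 2], msg_vec=[0, 1, 6, 2]; VV[3]=max(VV[3],msg_vec) then VV[3][3]++ -> VV[3]=[0, 1, 6, 3]
Event 2 stamp: [0, 0, 0, 1]
Event 3 stamp: [0, 0, 0, 2]
[0, 0, 0, 1] <= [0, 0, 0, 2]? True. Equal? False. Happens-before: True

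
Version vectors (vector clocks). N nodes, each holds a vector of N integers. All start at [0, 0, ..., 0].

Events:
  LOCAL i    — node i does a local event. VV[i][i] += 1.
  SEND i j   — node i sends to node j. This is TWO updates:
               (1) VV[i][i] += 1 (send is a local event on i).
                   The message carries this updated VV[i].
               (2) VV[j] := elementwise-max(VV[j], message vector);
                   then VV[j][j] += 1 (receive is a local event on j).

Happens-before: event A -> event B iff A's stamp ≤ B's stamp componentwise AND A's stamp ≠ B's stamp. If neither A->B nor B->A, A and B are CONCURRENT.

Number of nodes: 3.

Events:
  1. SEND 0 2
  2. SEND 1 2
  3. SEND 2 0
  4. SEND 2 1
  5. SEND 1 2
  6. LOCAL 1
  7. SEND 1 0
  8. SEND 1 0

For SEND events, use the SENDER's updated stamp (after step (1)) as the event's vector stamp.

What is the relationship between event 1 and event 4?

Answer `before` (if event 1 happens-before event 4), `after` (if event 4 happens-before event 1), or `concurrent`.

Answer: before

Derivation:
Initial: VV[0]=[0, 0, 0]
Initial: VV[1]=[0, 0, 0]
Initial: VV[2]=[0, 0, 0]
Event 1: SEND 0->2: VV[0][0]++ -> VV[0]=[1, 0, 0], msg_vec=[1, 0, 0]; VV[2]=max(VV[2],msg_vec) then VV[2][2]++ -> VV[2]=[1, 0, 1]
Event 2: SEND 1->2: VV[1][1]++ -> VV[1]=[0, 1, 0], msg_vec=[0, 1, 0]; VV[2]=max(VV[2],msg_vec) then VV[2][2]++ -> VV[2]=[1, 1, 2]
Event 3: SEND 2->0: VV[2][2]++ -> VV[2]=[1, 1, 3], msg_vec=[1, 1, 3]; VV[0]=max(VV[0],msg_vec) then VV[0][0]++ -> VV[0]=[2, 1, 3]
Event 4: SEND 2->1: VV[2][2]++ -> VV[2]=[1, 1, 4], msg_vec=[1, 1, 4]; VV[1]=max(VV[1],msg_vec) then VV[1][1]++ -> VV[1]=[1, 2, 4]
Event 5: SEND 1->2: VV[1][1]++ -> VV[1]=[1, 3, 4], msg_vec=[1, 3, 4]; VV[2]=max(VV[2],msg_vec) then VV[2][2]++ -> VV[2]=[1, 3, 5]
Event 6: LOCAL 1: VV[1][1]++ -> VV[1]=[1, 4, 4]
Event 7: SEND 1->0: VV[1][1]++ -> VV[1]=[1, 5, 4], msg_vec=[1, 5, 4]; VV[0]=max(VV[0],msg_vec) then VV[0][0]++ -> VV[0]=[3, 5, 4]
Event 8: SEND 1->0: VV[1][1]++ -> VV[1]=[1, 6, 4], msg_vec=[1, 6, 4]; VV[0]=max(VV[0],msg_vec) then VV[0][0]++ -> VV[0]=[4, 6, 4]
Event 1 stamp: [1, 0, 0]
Event 4 stamp: [1, 1, 4]
[1, 0, 0] <= [1, 1, 4]? True
[1, 1, 4] <= [1, 0, 0]? False
Relation: before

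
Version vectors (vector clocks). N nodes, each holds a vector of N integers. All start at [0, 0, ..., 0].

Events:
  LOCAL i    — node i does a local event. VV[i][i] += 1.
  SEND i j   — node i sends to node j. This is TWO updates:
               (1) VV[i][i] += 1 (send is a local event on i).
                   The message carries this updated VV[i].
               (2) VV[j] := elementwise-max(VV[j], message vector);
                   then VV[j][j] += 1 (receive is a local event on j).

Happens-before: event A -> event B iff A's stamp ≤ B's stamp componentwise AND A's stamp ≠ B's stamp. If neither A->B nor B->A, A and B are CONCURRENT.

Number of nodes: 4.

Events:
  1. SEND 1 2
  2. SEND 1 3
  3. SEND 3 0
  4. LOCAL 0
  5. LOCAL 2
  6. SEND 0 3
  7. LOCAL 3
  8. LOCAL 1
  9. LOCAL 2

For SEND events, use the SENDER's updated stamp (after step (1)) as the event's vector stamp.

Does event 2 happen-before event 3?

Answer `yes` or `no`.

Answer: yes

Derivation:
Initial: VV[0]=[0, 0, 0, 0]
Initial: VV[1]=[0, 0, 0, 0]
Initial: VV[2]=[0, 0, 0, 0]
Initial: VV[3]=[0, 0, 0, 0]
Event 1: SEND 1->2: VV[1][1]++ -> VV[1]=[0, 1, 0, 0], msg_vec=[0, 1, 0, 0]; VV[2]=max(VV[2],msg_vec) then VV[2][2]++ -> VV[2]=[0, 1, 1, 0]
Event 2: SEND 1->3: VV[1][1]++ -> VV[1]=[0, 2, 0, 0], msg_vec=[0, 2, 0, 0]; VV[3]=max(VV[3],msg_vec) then VV[3][3]++ -> VV[3]=[0, 2, 0, 1]
Event 3: SEND 3->0: VV[3][3]++ -> VV[3]=[0, 2, 0, 2], msg_vec=[0, 2, 0, 2]; VV[0]=max(VV[0],msg_vec) then VV[0][0]++ -> VV[0]=[1, 2, 0, 2]
Event 4: LOCAL 0: VV[0][0]++ -> VV[0]=[2, 2, 0, 2]
Event 5: LOCAL 2: VV[2][2]++ -> VV[2]=[0, 1, 2, 0]
Event 6: SEND 0->3: VV[0][0]++ -> VV[0]=[3, 2, 0, 2], msg_vec=[3, 2, 0, 2]; VV[3]=max(VV[3],msg_vec) then VV[3][3]++ -> VV[3]=[3, 2, 0, 3]
Event 7: LOCAL 3: VV[3][3]++ -> VV[3]=[3, 2, 0, 4]
Event 8: LOCAL 1: VV[1][1]++ -> VV[1]=[0, 3, 0, 0]
Event 9: LOCAL 2: VV[2][2]++ -> VV[2]=[0, 1, 3, 0]
Event 2 stamp: [0, 2, 0, 0]
Event 3 stamp: [0, 2, 0, 2]
[0, 2, 0, 0] <= [0, 2, 0, 2]? True. Equal? False. Happens-before: True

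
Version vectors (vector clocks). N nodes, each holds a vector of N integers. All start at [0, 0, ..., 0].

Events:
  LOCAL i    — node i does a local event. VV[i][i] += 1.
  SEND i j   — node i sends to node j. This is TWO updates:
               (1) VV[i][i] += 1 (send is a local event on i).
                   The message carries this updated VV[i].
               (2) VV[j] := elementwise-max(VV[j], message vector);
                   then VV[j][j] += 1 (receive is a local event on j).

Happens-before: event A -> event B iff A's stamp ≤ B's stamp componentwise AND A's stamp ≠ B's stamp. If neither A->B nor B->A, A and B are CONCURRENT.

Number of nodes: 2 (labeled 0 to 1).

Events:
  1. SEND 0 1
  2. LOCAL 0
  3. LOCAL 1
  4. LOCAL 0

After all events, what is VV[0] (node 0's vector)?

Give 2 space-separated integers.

Initial: VV[0]=[0, 0]
Initial: VV[1]=[0, 0]
Event 1: SEND 0->1: VV[0][0]++ -> VV[0]=[1, 0], msg_vec=[1, 0]; VV[1]=max(VV[1],msg_vec) then VV[1][1]++ -> VV[1]=[1, 1]
Event 2: LOCAL 0: VV[0][0]++ -> VV[0]=[2, 0]
Event 3: LOCAL 1: VV[1][1]++ -> VV[1]=[1, 2]
Event 4: LOCAL 0: VV[0][0]++ -> VV[0]=[3, 0]
Final vectors: VV[0]=[3, 0]; VV[1]=[1, 2]

Answer: 3 0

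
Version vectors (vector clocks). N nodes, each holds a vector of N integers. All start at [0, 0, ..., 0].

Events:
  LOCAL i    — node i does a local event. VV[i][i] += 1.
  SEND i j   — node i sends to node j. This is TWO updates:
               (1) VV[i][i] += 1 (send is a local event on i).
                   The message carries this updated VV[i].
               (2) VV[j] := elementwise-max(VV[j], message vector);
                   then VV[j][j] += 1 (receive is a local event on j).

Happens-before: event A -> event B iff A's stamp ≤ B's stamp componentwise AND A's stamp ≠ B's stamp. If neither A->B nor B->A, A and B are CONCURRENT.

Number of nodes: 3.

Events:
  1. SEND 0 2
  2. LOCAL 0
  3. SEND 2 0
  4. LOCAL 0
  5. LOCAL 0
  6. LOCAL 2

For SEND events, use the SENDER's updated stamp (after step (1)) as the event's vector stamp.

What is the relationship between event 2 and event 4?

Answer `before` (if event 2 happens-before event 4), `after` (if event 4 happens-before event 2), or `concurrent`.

Answer: before

Derivation:
Initial: VV[0]=[0, 0, 0]
Initial: VV[1]=[0, 0, 0]
Initial: VV[2]=[0, 0, 0]
Event 1: SEND 0->2: VV[0][0]++ -> VV[0]=[1, 0, 0], msg_vec=[1, 0, 0]; VV[2]=max(VV[2],msg_vec) then VV[2][2]++ -> VV[2]=[1, 0, 1]
Event 2: LOCAL 0: VV[0][0]++ -> VV[0]=[2, 0, 0]
Event 3: SEND 2->0: VV[2][2]++ -> VV[2]=[1, 0, 2], msg_vec=[1, 0, 2]; VV[0]=max(VV[0],msg_vec) then VV[0][0]++ -> VV[0]=[3, 0, 2]
Event 4: LOCAL 0: VV[0][0]++ -> VV[0]=[4, 0, 2]
Event 5: LOCAL 0: VV[0][0]++ -> VV[0]=[5, 0, 2]
Event 6: LOCAL 2: VV[2][2]++ -> VV[2]=[1, 0, 3]
Event 2 stamp: [2, 0, 0]
Event 4 stamp: [4, 0, 2]
[2, 0, 0] <= [4, 0, 2]? True
[4, 0, 2] <= [2, 0, 0]? False
Relation: before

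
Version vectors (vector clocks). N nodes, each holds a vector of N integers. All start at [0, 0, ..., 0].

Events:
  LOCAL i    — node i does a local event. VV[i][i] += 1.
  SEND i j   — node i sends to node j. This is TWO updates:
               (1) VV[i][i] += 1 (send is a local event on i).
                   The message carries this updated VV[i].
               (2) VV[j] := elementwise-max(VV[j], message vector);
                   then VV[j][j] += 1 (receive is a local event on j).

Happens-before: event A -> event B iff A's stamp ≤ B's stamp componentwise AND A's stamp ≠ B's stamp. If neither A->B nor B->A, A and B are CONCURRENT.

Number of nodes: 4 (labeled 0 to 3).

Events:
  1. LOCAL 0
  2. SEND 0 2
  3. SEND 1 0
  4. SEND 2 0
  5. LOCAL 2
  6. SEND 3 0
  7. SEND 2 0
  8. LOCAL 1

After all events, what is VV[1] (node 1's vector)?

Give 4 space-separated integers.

Initial: VV[0]=[0, 0, 0, 0]
Initial: VV[1]=[0, 0, 0, 0]
Initial: VV[2]=[0, 0, 0, 0]
Initial: VV[3]=[0, 0, 0, 0]
Event 1: LOCAL 0: VV[0][0]++ -> VV[0]=[1, 0, 0, 0]
Event 2: SEND 0->2: VV[0][0]++ -> VV[0]=[2, 0, 0, 0], msg_vec=[2, 0, 0, 0]; VV[2]=max(VV[2],msg_vec) then VV[2][2]++ -> VV[2]=[2, 0, 1, 0]
Event 3: SEND 1->0: VV[1][1]++ -> VV[1]=[0, 1, 0, 0], msg_vec=[0, 1, 0, 0]; VV[0]=max(VV[0],msg_vec) then VV[0][0]++ -> VV[0]=[3, 1, 0, 0]
Event 4: SEND 2->0: VV[2][2]++ -> VV[2]=[2, 0, 2, 0], msg_vec=[2, 0, 2, 0]; VV[0]=max(VV[0],msg_vec) then VV[0][0]++ -> VV[0]=[4, 1, 2, 0]
Event 5: LOCAL 2: VV[2][2]++ -> VV[2]=[2, 0, 3, 0]
Event 6: SEND 3->0: VV[3][3]++ -> VV[3]=[0, 0, 0, 1], msg_vec=[0, 0, 0, 1]; VV[0]=max(VV[0],msg_vec) then VV[0][0]++ -> VV[0]=[5, 1, 2, 1]
Event 7: SEND 2->0: VV[2][2]++ -> VV[2]=[2, 0, 4, 0], msg_vec=[2, 0, 4, 0]; VV[0]=max(VV[0],msg_vec) then VV[0][0]++ -> VV[0]=[6, 1, 4, 1]
Event 8: LOCAL 1: VV[1][1]++ -> VV[1]=[0, 2, 0, 0]
Final vectors: VV[0]=[6, 1, 4, 1]; VV[1]=[0, 2, 0, 0]; VV[2]=[2, 0, 4, 0]; VV[3]=[0, 0, 0, 1]

Answer: 0 2 0 0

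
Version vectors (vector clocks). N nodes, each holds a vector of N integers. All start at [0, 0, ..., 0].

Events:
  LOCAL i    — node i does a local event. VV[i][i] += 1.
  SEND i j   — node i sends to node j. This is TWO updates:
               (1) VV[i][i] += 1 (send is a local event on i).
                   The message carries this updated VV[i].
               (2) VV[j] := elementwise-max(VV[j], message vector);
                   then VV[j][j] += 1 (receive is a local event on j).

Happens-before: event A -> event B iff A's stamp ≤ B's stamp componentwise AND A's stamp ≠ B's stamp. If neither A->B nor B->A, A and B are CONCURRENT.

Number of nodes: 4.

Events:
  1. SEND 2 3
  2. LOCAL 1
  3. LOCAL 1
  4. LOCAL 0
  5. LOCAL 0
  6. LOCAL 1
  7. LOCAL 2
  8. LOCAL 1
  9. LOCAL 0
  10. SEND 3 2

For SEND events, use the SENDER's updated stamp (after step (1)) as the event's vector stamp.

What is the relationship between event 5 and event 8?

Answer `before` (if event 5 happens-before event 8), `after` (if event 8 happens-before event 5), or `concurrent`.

Answer: concurrent

Derivation:
Initial: VV[0]=[0, 0, 0, 0]
Initial: VV[1]=[0, 0, 0, 0]
Initial: VV[2]=[0, 0, 0, 0]
Initial: VV[3]=[0, 0, 0, 0]
Event 1: SEND 2->3: VV[2][2]++ -> VV[2]=[0, 0, 1, 0], msg_vec=[0, 0, 1, 0]; VV[3]=max(VV[3],msg_vec) then VV[3][3]++ -> VV[3]=[0, 0, 1, 1]
Event 2: LOCAL 1: VV[1][1]++ -> VV[1]=[0, 1, 0, 0]
Event 3: LOCAL 1: VV[1][1]++ -> VV[1]=[0, 2, 0, 0]
Event 4: LOCAL 0: VV[0][0]++ -> VV[0]=[1, 0, 0, 0]
Event 5: LOCAL 0: VV[0][0]++ -> VV[0]=[2, 0, 0, 0]
Event 6: LOCAL 1: VV[1][1]++ -> VV[1]=[0, 3, 0, 0]
Event 7: LOCAL 2: VV[2][2]++ -> VV[2]=[0, 0, 2, 0]
Event 8: LOCAL 1: VV[1][1]++ -> VV[1]=[0, 4, 0, 0]
Event 9: LOCAL 0: VV[0][0]++ -> VV[0]=[3, 0, 0, 0]
Event 10: SEND 3->2: VV[3][3]++ -> VV[3]=[0, 0, 1, 2], msg_vec=[0, 0, 1, 2]; VV[2]=max(VV[2],msg_vec) then VV[2][2]++ -> VV[2]=[0, 0, 3, 2]
Event 5 stamp: [2, 0, 0, 0]
Event 8 stamp: [0, 4, 0, 0]
[2, 0, 0, 0] <= [0, 4, 0, 0]? False
[0, 4, 0, 0] <= [2, 0, 0, 0]? False
Relation: concurrent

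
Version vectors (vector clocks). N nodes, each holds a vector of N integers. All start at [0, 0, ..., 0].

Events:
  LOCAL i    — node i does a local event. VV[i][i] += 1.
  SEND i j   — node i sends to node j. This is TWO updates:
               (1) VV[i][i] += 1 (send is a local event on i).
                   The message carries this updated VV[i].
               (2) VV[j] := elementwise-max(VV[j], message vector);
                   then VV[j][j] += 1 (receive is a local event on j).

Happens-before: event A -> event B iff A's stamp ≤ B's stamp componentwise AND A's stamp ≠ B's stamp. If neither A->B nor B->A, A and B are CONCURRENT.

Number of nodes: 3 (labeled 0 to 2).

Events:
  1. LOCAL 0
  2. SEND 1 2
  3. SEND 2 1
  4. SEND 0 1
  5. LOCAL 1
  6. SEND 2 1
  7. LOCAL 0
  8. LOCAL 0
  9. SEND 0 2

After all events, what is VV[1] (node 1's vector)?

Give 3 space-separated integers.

Initial: VV[0]=[0, 0, 0]
Initial: VV[1]=[0, 0, 0]
Initial: VV[2]=[0, 0, 0]
Event 1: LOCAL 0: VV[0][0]++ -> VV[0]=[1, 0, 0]
Event 2: SEND 1->2: VV[1][1]++ -> VV[1]=[0, 1, 0], msg_vec=[0, 1, 0]; VV[2]=max(VV[2],msg_vec) then VV[2][2]++ -> VV[2]=[0, 1, 1]
Event 3: SEND 2->1: VV[2][2]++ -> VV[2]=[0, 1, 2], msg_vec=[0, 1, 2]; VV[1]=max(VV[1],msg_vec) then VV[1][1]++ -> VV[1]=[0, 2, 2]
Event 4: SEND 0->1: VV[0][0]++ -> VV[0]=[2, 0, 0], msg_vec=[2, 0, 0]; VV[1]=max(VV[1],msg_vec) then VV[1][1]++ -> VV[1]=[2, 3, 2]
Event 5: LOCAL 1: VV[1][1]++ -> VV[1]=[2, 4, 2]
Event 6: SEND 2->1: VV[2][2]++ -> VV[2]=[0, 1, 3], msg_vec=[0, 1, 3]; VV[1]=max(VV[1],msg_vec) then VV[1][1]++ -> VV[1]=[2, 5, 3]
Event 7: LOCAL 0: VV[0][0]++ -> VV[0]=[3, 0, 0]
Event 8: LOCAL 0: VV[0][0]++ -> VV[0]=[4, 0, 0]
Event 9: SEND 0->2: VV[0][0]++ -> VV[0]=[5, 0, 0], msg_vec=[5, 0, 0]; VV[2]=max(VV[2],msg_vec) then VV[2][2]++ -> VV[2]=[5, 1, 4]
Final vectors: VV[0]=[5, 0, 0]; VV[1]=[2, 5, 3]; VV[2]=[5, 1, 4]

Answer: 2 5 3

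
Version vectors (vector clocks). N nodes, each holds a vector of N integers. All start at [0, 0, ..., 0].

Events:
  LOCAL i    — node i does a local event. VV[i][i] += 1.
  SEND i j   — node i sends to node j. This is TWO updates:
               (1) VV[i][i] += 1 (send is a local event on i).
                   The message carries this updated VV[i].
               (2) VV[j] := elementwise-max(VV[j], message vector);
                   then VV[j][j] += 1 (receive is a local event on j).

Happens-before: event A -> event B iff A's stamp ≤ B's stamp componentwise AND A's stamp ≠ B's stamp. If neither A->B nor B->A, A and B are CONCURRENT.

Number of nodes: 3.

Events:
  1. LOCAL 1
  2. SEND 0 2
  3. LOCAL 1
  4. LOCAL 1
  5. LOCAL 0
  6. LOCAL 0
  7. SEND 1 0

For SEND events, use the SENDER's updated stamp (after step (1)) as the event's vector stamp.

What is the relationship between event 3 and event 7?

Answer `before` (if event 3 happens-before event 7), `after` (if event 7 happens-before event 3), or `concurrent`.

Initial: VV[0]=[0, 0, 0]
Initial: VV[1]=[0, 0, 0]
Initial: VV[2]=[0, 0, 0]
Event 1: LOCAL 1: VV[1][1]++ -> VV[1]=[0, 1, 0]
Event 2: SEND 0->2: VV[0][0]++ -> VV[0]=[1, 0, 0], msg_vec=[1, 0, 0]; VV[2]=max(VV[2],msg_vec) then VV[2][2]++ -> VV[2]=[1, 0, 1]
Event 3: LOCAL 1: VV[1][1]++ -> VV[1]=[0, 2, 0]
Event 4: LOCAL 1: VV[1][1]++ -> VV[1]=[0, 3, 0]
Event 5: LOCAL 0: VV[0][0]++ -> VV[0]=[2, 0, 0]
Event 6: LOCAL 0: VV[0][0]++ -> VV[0]=[3, 0, 0]
Event 7: SEND 1->0: VV[1][1]++ -> VV[1]=[0, 4, 0], msg_vec=[0, 4, 0]; VV[0]=max(VV[0],msg_vec) then VV[0][0]++ -> VV[0]=[4, 4, 0]
Event 3 stamp: [0, 2, 0]
Event 7 stamp: [0, 4, 0]
[0, 2, 0] <= [0, 4, 0]? True
[0, 4, 0] <= [0, 2, 0]? False
Relation: before

Answer: before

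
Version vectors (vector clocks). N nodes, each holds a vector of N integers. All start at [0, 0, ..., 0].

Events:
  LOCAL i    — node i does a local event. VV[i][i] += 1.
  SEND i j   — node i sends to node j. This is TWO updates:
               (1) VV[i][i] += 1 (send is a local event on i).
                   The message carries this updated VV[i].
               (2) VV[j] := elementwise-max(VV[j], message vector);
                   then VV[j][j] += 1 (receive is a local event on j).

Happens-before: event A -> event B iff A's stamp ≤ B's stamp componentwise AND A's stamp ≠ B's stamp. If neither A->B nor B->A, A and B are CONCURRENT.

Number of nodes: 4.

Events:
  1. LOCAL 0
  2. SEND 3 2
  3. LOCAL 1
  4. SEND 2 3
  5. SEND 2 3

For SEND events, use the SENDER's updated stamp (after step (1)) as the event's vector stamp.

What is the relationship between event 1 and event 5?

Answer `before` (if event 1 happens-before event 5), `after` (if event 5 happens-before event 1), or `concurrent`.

Answer: concurrent

Derivation:
Initial: VV[0]=[0, 0, 0, 0]
Initial: VV[1]=[0, 0, 0, 0]
Initial: VV[2]=[0, 0, 0, 0]
Initial: VV[3]=[0, 0, 0, 0]
Event 1: LOCAL 0: VV[0][0]++ -> VV[0]=[1, 0, 0, 0]
Event 2: SEND 3->2: VV[3][3]++ -> VV[3]=[0, 0, 0, 1], msg_vec=[0, 0, 0, 1]; VV[2]=max(VV[2],msg_vec) then VV[2][2]++ -> VV[2]=[0, 0, 1, 1]
Event 3: LOCAL 1: VV[1][1]++ -> VV[1]=[0, 1, 0, 0]
Event 4: SEND 2->3: VV[2][2]++ -> VV[2]=[0, 0, 2, 1], msg_vec=[0, 0, 2, 1]; VV[3]=max(VV[3],msg_vec) then VV[3][3]++ -> VV[3]=[0, 0, 2, 2]
Event 5: SEND 2->3: VV[2][2]++ -> VV[2]=[0, 0, 3, 1], msg_vec=[0, 0, 3, 1]; VV[3]=max(VV[3],msg_vec) then VV[3][3]++ -> VV[3]=[0, 0, 3, 3]
Event 1 stamp: [1, 0, 0, 0]
Event 5 stamp: [0, 0, 3, 1]
[1, 0, 0, 0] <= [0, 0, 3, 1]? False
[0, 0, 3, 1] <= [1, 0, 0, 0]? False
Relation: concurrent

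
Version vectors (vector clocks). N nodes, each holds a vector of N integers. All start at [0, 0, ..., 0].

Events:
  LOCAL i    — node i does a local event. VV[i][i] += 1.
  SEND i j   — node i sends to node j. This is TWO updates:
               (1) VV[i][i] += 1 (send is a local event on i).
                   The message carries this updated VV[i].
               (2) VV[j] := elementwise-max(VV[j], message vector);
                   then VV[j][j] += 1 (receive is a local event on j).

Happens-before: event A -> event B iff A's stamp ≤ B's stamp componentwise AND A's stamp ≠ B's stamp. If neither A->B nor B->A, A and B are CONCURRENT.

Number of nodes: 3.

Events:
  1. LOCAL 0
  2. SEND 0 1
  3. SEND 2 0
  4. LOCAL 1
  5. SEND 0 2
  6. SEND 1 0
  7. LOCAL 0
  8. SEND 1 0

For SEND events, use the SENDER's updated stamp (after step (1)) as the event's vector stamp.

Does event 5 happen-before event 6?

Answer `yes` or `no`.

Answer: no

Derivation:
Initial: VV[0]=[0, 0, 0]
Initial: VV[1]=[0, 0, 0]
Initial: VV[2]=[0, 0, 0]
Event 1: LOCAL 0: VV[0][0]++ -> VV[0]=[1, 0, 0]
Event 2: SEND 0->1: VV[0][0]++ -> VV[0]=[2, 0, 0], msg_vec=[2, 0, 0]; VV[1]=max(VV[1],msg_vec) then VV[1][1]++ -> VV[1]=[2, 1, 0]
Event 3: SEND 2->0: VV[2][2]++ -> VV[2]=[0, 0, 1], msg_vec=[0, 0, 1]; VV[0]=max(VV[0],msg_vec) then VV[0][0]++ -> VV[0]=[3, 0, 1]
Event 4: LOCAL 1: VV[1][1]++ -> VV[1]=[2, 2, 0]
Event 5: SEND 0->2: VV[0][0]++ -> VV[0]=[4, 0, 1], msg_vec=[4, 0, 1]; VV[2]=max(VV[2],msg_vec) then VV[2][2]++ -> VV[2]=[4, 0, 2]
Event 6: SEND 1->0: VV[1][1]++ -> VV[1]=[2, 3, 0], msg_vec=[2, 3, 0]; VV[0]=max(VV[0],msg_vec) then VV[0][0]++ -> VV[0]=[5, 3, 1]
Event 7: LOCAL 0: VV[0][0]++ -> VV[0]=[6, 3, 1]
Event 8: SEND 1->0: VV[1][1]++ -> VV[1]=[2, 4, 0], msg_vec=[2, 4, 0]; VV[0]=max(VV[0],msg_vec) then VV[0][0]++ -> VV[0]=[7, 4, 1]
Event 5 stamp: [4, 0, 1]
Event 6 stamp: [2, 3, 0]
[4, 0, 1] <= [2, 3, 0]? False. Equal? False. Happens-before: False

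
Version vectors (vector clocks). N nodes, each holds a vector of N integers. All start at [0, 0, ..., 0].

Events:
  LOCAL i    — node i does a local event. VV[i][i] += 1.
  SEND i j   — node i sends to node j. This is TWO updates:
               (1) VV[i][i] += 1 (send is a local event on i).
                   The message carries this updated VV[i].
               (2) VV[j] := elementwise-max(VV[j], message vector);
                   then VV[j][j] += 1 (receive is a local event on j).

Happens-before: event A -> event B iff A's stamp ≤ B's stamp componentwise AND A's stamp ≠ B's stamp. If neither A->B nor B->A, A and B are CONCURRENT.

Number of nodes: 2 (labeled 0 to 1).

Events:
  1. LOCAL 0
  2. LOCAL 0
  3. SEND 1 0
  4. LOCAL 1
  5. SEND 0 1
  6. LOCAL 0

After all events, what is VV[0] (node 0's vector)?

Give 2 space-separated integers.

Initial: VV[0]=[0, 0]
Initial: VV[1]=[0, 0]
Event 1: LOCAL 0: VV[0][0]++ -> VV[0]=[1, 0]
Event 2: LOCAL 0: VV[0][0]++ -> VV[0]=[2, 0]
Event 3: SEND 1->0: VV[1][1]++ -> VV[1]=[0, 1], msg_vec=[0, 1]; VV[0]=max(VV[0],msg_vec) then VV[0][0]++ -> VV[0]=[3, 1]
Event 4: LOCAL 1: VV[1][1]++ -> VV[1]=[0, 2]
Event 5: SEND 0->1: VV[0][0]++ -> VV[0]=[4, 1], msg_vec=[4, 1]; VV[1]=max(VV[1],msg_vec) then VV[1][1]++ -> VV[1]=[4, 3]
Event 6: LOCAL 0: VV[0][0]++ -> VV[0]=[5, 1]
Final vectors: VV[0]=[5, 1]; VV[1]=[4, 3]

Answer: 5 1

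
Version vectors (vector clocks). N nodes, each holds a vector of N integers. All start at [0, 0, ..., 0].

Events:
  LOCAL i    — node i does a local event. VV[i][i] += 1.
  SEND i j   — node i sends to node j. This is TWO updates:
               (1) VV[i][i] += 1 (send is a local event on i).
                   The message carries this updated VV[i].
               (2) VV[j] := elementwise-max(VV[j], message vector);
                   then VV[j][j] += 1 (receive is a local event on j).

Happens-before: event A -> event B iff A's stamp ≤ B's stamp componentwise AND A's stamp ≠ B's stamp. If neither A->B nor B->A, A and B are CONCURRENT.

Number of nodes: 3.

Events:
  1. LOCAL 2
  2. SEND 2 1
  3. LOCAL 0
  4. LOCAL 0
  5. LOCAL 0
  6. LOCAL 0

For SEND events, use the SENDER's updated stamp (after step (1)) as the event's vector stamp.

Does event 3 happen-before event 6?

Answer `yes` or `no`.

Initial: VV[0]=[0, 0, 0]
Initial: VV[1]=[0, 0, 0]
Initial: VV[2]=[0, 0, 0]
Event 1: LOCAL 2: VV[2][2]++ -> VV[2]=[0, 0, 1]
Event 2: SEND 2->1: VV[2][2]++ -> VV[2]=[0, 0, 2], msg_vec=[0, 0, 2]; VV[1]=max(VV[1],msg_vec) then VV[1][1]++ -> VV[1]=[0, 1, 2]
Event 3: LOCAL 0: VV[0][0]++ -> VV[0]=[1, 0, 0]
Event 4: LOCAL 0: VV[0][0]++ -> VV[0]=[2, 0, 0]
Event 5: LOCAL 0: VV[0][0]++ -> VV[0]=[3, 0, 0]
Event 6: LOCAL 0: VV[0][0]++ -> VV[0]=[4, 0, 0]
Event 3 stamp: [1, 0, 0]
Event 6 stamp: [4, 0, 0]
[1, 0, 0] <= [4, 0, 0]? True. Equal? False. Happens-before: True

Answer: yes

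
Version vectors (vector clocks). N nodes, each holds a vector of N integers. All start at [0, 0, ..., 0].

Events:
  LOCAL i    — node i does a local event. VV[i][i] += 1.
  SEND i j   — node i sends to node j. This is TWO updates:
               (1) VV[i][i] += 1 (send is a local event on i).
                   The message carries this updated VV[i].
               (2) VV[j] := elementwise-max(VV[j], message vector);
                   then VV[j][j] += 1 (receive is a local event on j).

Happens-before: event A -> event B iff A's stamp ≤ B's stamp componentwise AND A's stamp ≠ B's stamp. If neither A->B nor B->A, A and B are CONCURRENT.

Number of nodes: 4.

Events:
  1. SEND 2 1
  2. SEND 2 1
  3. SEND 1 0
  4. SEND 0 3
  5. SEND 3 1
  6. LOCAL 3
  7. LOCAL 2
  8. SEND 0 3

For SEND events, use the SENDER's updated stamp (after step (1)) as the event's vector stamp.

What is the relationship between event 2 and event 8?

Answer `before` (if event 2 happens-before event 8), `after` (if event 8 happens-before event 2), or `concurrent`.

Initial: VV[0]=[0, 0, 0, 0]
Initial: VV[1]=[0, 0, 0, 0]
Initial: VV[2]=[0, 0, 0, 0]
Initial: VV[3]=[0, 0, 0, 0]
Event 1: SEND 2->1: VV[2][2]++ -> VV[2]=[0, 0, 1, 0], msg_vec=[0, 0, 1, 0]; VV[1]=max(VV[1],msg_vec) then VV[1][1]++ -> VV[1]=[0, 1, 1, 0]
Event 2: SEND 2->1: VV[2][2]++ -> VV[2]=[0, 0, 2, 0], msg_vec=[0, 0, 2, 0]; VV[1]=max(VV[1],msg_vec) then VV[1][1]++ -> VV[1]=[0, 2, 2, 0]
Event 3: SEND 1->0: VV[1][1]++ -> VV[1]=[0, 3, 2, 0], msg_vec=[0, 3, 2, 0]; VV[0]=max(VV[0],msg_vec) then VV[0][0]++ -> VV[0]=[1, 3, 2, 0]
Event 4: SEND 0->3: VV[0][0]++ -> VV[0]=[2, 3, 2, 0], msg_vec=[2, 3, 2, 0]; VV[3]=max(VV[3],msg_vec) then VV[3][3]++ -> VV[3]=[2, 3, 2, 1]
Event 5: SEND 3->1: VV[3][3]++ -> VV[3]=[2, 3, 2, 2], msg_vec=[2, 3, 2, 2]; VV[1]=max(VV[1],msg_vec) then VV[1][1]++ -> VV[1]=[2, 4, 2, 2]
Event 6: LOCAL 3: VV[3][3]++ -> VV[3]=[2, 3, 2, 3]
Event 7: LOCAL 2: VV[2][2]++ -> VV[2]=[0, 0, 3, 0]
Event 8: SEND 0->3: VV[0][0]++ -> VV[0]=[3, 3, 2, 0], msg_vec=[3, 3, 2, 0]; VV[3]=max(VV[3],msg_vec) then VV[3][3]++ -> VV[3]=[3, 3, 2, 4]
Event 2 stamp: [0, 0, 2, 0]
Event 8 stamp: [3, 3, 2, 0]
[0, 0, 2, 0] <= [3, 3, 2, 0]? True
[3, 3, 2, 0] <= [0, 0, 2, 0]? False
Relation: before

Answer: before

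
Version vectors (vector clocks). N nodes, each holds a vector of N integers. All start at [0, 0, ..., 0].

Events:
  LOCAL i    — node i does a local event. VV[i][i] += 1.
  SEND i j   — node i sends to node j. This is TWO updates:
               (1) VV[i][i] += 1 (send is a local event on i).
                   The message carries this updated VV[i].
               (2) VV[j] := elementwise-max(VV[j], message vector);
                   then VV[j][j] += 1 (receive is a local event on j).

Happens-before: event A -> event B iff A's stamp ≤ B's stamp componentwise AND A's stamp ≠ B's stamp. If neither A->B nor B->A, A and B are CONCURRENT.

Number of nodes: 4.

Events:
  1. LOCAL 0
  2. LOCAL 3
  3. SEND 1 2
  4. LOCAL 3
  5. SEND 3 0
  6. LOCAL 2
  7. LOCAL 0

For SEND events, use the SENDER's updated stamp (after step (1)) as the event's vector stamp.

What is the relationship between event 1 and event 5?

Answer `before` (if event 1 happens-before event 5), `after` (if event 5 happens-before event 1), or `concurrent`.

Answer: concurrent

Derivation:
Initial: VV[0]=[0, 0, 0, 0]
Initial: VV[1]=[0, 0, 0, 0]
Initial: VV[2]=[0, 0, 0, 0]
Initial: VV[3]=[0, 0, 0, 0]
Event 1: LOCAL 0: VV[0][0]++ -> VV[0]=[1, 0, 0, 0]
Event 2: LOCAL 3: VV[3][3]++ -> VV[3]=[0, 0, 0, 1]
Event 3: SEND 1->2: VV[1][1]++ -> VV[1]=[0, 1, 0, 0], msg_vec=[0, 1, 0, 0]; VV[2]=max(VV[2],msg_vec) then VV[2][2]++ -> VV[2]=[0, 1, 1, 0]
Event 4: LOCAL 3: VV[3][3]++ -> VV[3]=[0, 0, 0, 2]
Event 5: SEND 3->0: VV[3][3]++ -> VV[3]=[0, 0, 0, 3], msg_vec=[0, 0, 0, 3]; VV[0]=max(VV[0],msg_vec) then VV[0][0]++ -> VV[0]=[2, 0, 0, 3]
Event 6: LOCAL 2: VV[2][2]++ -> VV[2]=[0, 1, 2, 0]
Event 7: LOCAL 0: VV[0][0]++ -> VV[0]=[3, 0, 0, 3]
Event 1 stamp: [1, 0, 0, 0]
Event 5 stamp: [0, 0, 0, 3]
[1, 0, 0, 0] <= [0, 0, 0, 3]? False
[0, 0, 0, 3] <= [1, 0, 0, 0]? False
Relation: concurrent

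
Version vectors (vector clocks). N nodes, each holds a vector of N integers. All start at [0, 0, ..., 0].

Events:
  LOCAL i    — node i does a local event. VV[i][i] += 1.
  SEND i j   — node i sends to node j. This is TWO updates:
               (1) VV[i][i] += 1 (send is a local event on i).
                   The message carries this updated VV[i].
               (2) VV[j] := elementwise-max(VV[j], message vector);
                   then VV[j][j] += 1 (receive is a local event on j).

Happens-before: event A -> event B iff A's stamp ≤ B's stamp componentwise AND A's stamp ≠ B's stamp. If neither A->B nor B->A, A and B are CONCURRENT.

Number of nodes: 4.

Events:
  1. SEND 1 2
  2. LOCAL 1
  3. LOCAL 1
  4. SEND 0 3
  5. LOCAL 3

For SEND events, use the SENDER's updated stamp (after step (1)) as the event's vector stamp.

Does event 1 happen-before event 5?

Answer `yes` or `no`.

Initial: VV[0]=[0, 0, 0, 0]
Initial: VV[1]=[0, 0, 0, 0]
Initial: VV[2]=[0, 0, 0, 0]
Initial: VV[3]=[0, 0, 0, 0]
Event 1: SEND 1->2: VV[1][1]++ -> VV[1]=[0, 1, 0, 0], msg_vec=[0, 1, 0, 0]; VV[2]=max(VV[2],msg_vec) then VV[2][2]++ -> VV[2]=[0, 1, 1, 0]
Event 2: LOCAL 1: VV[1][1]++ -> VV[1]=[0, 2, 0, 0]
Event 3: LOCAL 1: VV[1][1]++ -> VV[1]=[0, 3, 0, 0]
Event 4: SEND 0->3: VV[0][0]++ -> VV[0]=[1, 0, 0, 0], msg_vec=[1, 0, 0, 0]; VV[3]=max(VV[3],msg_vec) then VV[3][3]++ -> VV[3]=[1, 0, 0, 1]
Event 5: LOCAL 3: VV[3][3]++ -> VV[3]=[1, 0, 0, 2]
Event 1 stamp: [0, 1, 0, 0]
Event 5 stamp: [1, 0, 0, 2]
[0, 1, 0, 0] <= [1, 0, 0, 2]? False. Equal? False. Happens-before: False

Answer: no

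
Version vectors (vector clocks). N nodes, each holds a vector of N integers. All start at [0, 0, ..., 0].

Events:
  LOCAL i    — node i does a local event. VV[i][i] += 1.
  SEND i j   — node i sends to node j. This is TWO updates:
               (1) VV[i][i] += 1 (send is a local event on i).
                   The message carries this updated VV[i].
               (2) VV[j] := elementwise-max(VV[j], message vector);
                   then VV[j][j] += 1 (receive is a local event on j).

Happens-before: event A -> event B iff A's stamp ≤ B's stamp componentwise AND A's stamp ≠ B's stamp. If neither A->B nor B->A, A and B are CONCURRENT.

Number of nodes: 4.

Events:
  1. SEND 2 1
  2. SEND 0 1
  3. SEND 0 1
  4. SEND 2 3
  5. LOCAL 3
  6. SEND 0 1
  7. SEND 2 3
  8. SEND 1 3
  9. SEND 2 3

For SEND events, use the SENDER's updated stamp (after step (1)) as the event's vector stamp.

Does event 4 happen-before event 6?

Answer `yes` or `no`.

Initial: VV[0]=[0, 0, 0, 0]
Initial: VV[1]=[0, 0, 0, 0]
Initial: VV[2]=[0, 0, 0, 0]
Initial: VV[3]=[0, 0, 0, 0]
Event 1: SEND 2->1: VV[2][2]++ -> VV[2]=[0, 0, 1, 0], msg_vec=[0, 0, 1, 0]; VV[1]=max(VV[1],msg_vec) then VV[1][1]++ -> VV[1]=[0, 1, 1, 0]
Event 2: SEND 0->1: VV[0][0]++ -> VV[0]=[1, 0, 0, 0], msg_vec=[1, 0, 0, 0]; VV[1]=max(VV[1],msg_vec) then VV[1][1]++ -> VV[1]=[1, 2, 1, 0]
Event 3: SEND 0->1: VV[0][0]++ -> VV[0]=[2, 0, 0, 0], msg_vec=[2, 0, 0, 0]; VV[1]=max(VV[1],msg_vec) then VV[1][1]++ -> VV[1]=[2, 3, 1, 0]
Event 4: SEND 2->3: VV[2][2]++ -> VV[2]=[0, 0, 2, 0], msg_vec=[0, 0, 2, 0]; VV[3]=max(VV[3],msg_vec) then VV[3][3]++ -> VV[3]=[0, 0, 2, 1]
Event 5: LOCAL 3: VV[3][3]++ -> VV[3]=[0, 0, 2, 2]
Event 6: SEND 0->1: VV[0][0]++ -> VV[0]=[3, 0, 0, 0], msg_vec=[3, 0, 0, 0]; VV[1]=max(VV[1],msg_vec) then VV[1][1]++ -> VV[1]=[3, 4, 1, 0]
Event 7: SEND 2->3: VV[2][2]++ -> VV[2]=[0, 0, 3, 0], msg_vec=[0, 0, 3, 0]; VV[3]=max(VV[3],msg_vec) then VV[3][3]++ -> VV[3]=[0, 0, 3, 3]
Event 8: SEND 1->3: VV[1][1]++ -> VV[1]=[3, 5, 1, 0], msg_vec=[3, 5, 1, 0]; VV[3]=max(VV[3],msg_vec) then VV[3][3]++ -> VV[3]=[3, 5, 3, 4]
Event 9: SEND 2->3: VV[2][2]++ -> VV[2]=[0, 0, 4, 0], msg_vec=[0, 0, 4, 0]; VV[3]=max(VV[3],msg_vec) then VV[3][3]++ -> VV[3]=[3, 5, 4, 5]
Event 4 stamp: [0, 0, 2, 0]
Event 6 stamp: [3, 0, 0, 0]
[0, 0, 2, 0] <= [3, 0, 0, 0]? False. Equal? False. Happens-before: False

Answer: no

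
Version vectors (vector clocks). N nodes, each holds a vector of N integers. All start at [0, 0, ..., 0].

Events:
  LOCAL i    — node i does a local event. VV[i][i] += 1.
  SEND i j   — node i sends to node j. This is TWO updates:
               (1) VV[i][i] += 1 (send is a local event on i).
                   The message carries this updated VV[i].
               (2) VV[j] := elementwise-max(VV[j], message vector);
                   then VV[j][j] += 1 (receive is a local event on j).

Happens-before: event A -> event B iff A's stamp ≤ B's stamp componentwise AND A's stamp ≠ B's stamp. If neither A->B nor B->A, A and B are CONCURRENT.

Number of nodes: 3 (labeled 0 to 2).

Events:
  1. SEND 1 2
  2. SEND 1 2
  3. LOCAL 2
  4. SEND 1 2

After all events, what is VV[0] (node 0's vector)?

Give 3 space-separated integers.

Answer: 0 0 0

Derivation:
Initial: VV[0]=[0, 0, 0]
Initial: VV[1]=[0, 0, 0]
Initial: VV[2]=[0, 0, 0]
Event 1: SEND 1->2: VV[1][1]++ -> VV[1]=[0, 1, 0], msg_vec=[0, 1, 0]; VV[2]=max(VV[2],msg_vec) then VV[2][2]++ -> VV[2]=[0, 1, 1]
Event 2: SEND 1->2: VV[1][1]++ -> VV[1]=[0, 2, 0], msg_vec=[0, 2, 0]; VV[2]=max(VV[2],msg_vec) then VV[2][2]++ -> VV[2]=[0, 2, 2]
Event 3: LOCAL 2: VV[2][2]++ -> VV[2]=[0, 2, 3]
Event 4: SEND 1->2: VV[1][1]++ -> VV[1]=[0, 3, 0], msg_vec=[0, 3, 0]; VV[2]=max(VV[2],msg_vec) then VV[2][2]++ -> VV[2]=[0, 3, 4]
Final vectors: VV[0]=[0, 0, 0]; VV[1]=[0, 3, 0]; VV[2]=[0, 3, 4]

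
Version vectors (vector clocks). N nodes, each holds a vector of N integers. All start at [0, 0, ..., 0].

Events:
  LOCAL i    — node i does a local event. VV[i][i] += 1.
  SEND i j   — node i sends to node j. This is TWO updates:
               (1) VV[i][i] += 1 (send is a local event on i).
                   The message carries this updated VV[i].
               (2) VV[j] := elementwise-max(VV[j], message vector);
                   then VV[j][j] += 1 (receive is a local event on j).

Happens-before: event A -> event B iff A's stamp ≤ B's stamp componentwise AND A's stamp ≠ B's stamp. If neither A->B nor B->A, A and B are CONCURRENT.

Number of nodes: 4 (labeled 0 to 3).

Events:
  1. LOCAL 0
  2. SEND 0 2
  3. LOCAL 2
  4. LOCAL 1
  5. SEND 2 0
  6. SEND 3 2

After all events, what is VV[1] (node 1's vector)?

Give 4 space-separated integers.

Initial: VV[0]=[0, 0, 0, 0]
Initial: VV[1]=[0, 0, 0, 0]
Initial: VV[2]=[0, 0, 0, 0]
Initial: VV[3]=[0, 0, 0, 0]
Event 1: LOCAL 0: VV[0][0]++ -> VV[0]=[1, 0, 0, 0]
Event 2: SEND 0->2: VV[0][0]++ -> VV[0]=[2, 0, 0, 0], msg_vec=[2, 0, 0, 0]; VV[2]=max(VV[2],msg_vec) then VV[2][2]++ -> VV[2]=[2, 0, 1, 0]
Event 3: LOCAL 2: VV[2][2]++ -> VV[2]=[2, 0, 2, 0]
Event 4: LOCAL 1: VV[1][1]++ -> VV[1]=[0, 1, 0, 0]
Event 5: SEND 2->0: VV[2][2]++ -> VV[2]=[2, 0, 3, 0], msg_vec=[2, 0, 3, 0]; VV[0]=max(VV[0],msg_vec) then VV[0][0]++ -> VV[0]=[3, 0, 3, 0]
Event 6: SEND 3->2: VV[3][3]++ -> VV[3]=[0, 0, 0, 1], msg_vec=[0, 0, 0, 1]; VV[2]=max(VV[2],msg_vec) then VV[2][2]++ -> VV[2]=[2, 0, 4, 1]
Final vectors: VV[0]=[3, 0, 3, 0]; VV[1]=[0, 1, 0, 0]; VV[2]=[2, 0, 4, 1]; VV[3]=[0, 0, 0, 1]

Answer: 0 1 0 0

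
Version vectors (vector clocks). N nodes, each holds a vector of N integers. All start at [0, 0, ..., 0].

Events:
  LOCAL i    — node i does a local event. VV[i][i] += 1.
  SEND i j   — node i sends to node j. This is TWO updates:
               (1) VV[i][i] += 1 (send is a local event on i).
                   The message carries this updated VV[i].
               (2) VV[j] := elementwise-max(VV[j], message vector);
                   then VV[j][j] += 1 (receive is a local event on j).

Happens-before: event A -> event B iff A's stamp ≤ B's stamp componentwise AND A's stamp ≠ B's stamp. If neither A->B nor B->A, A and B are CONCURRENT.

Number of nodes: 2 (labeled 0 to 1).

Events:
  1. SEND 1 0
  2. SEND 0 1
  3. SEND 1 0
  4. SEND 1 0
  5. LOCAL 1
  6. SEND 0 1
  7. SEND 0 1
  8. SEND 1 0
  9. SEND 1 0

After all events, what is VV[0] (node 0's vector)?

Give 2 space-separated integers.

Answer: 8 9

Derivation:
Initial: VV[0]=[0, 0]
Initial: VV[1]=[0, 0]
Event 1: SEND 1->0: VV[1][1]++ -> VV[1]=[0, 1], msg_vec=[0, 1]; VV[0]=max(VV[0],msg_vec) then VV[0][0]++ -> VV[0]=[1, 1]
Event 2: SEND 0->1: VV[0][0]++ -> VV[0]=[2, 1], msg_vec=[2, 1]; VV[1]=max(VV[1],msg_vec) then VV[1][1]++ -> VV[1]=[2, 2]
Event 3: SEND 1->0: VV[1][1]++ -> VV[1]=[2, 3], msg_vec=[2, 3]; VV[0]=max(VV[0],msg_vec) then VV[0][0]++ -> VV[0]=[3, 3]
Event 4: SEND 1->0: VV[1][1]++ -> VV[1]=[2, 4], msg_vec=[2, 4]; VV[0]=max(VV[0],msg_vec) then VV[0][0]++ -> VV[0]=[4, 4]
Event 5: LOCAL 1: VV[1][1]++ -> VV[1]=[2, 5]
Event 6: SEND 0->1: VV[0][0]++ -> VV[0]=[5, 4], msg_vec=[5, 4]; VV[1]=max(VV[1],msg_vec) then VV[1][1]++ -> VV[1]=[5, 6]
Event 7: SEND 0->1: VV[0][0]++ -> VV[0]=[6, 4], msg_vec=[6, 4]; VV[1]=max(VV[1],msg_vec) then VV[1][1]++ -> VV[1]=[6, 7]
Event 8: SEND 1->0: VV[1][1]++ -> VV[1]=[6, 8], msg_vec=[6, 8]; VV[0]=max(VV[0],msg_vec) then VV[0][0]++ -> VV[0]=[7, 8]
Event 9: SEND 1->0: VV[1][1]++ -> VV[1]=[6, 9], msg_vec=[6, 9]; VV[0]=max(VV[0],msg_vec) then VV[0][0]++ -> VV[0]=[8, 9]
Final vectors: VV[0]=[8, 9]; VV[1]=[6, 9]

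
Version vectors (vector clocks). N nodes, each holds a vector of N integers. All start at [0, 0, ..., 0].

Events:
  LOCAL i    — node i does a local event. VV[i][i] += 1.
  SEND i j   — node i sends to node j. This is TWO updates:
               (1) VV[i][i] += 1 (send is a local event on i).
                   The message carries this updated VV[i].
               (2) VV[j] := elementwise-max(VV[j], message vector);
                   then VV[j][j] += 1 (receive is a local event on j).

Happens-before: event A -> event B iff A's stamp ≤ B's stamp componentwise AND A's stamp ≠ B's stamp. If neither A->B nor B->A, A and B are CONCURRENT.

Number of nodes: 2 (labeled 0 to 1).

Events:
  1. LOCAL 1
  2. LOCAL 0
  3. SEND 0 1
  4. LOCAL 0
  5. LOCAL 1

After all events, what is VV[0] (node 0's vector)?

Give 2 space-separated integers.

Initial: VV[0]=[0, 0]
Initial: VV[1]=[0, 0]
Event 1: LOCAL 1: VV[1][1]++ -> VV[1]=[0, 1]
Event 2: LOCAL 0: VV[0][0]++ -> VV[0]=[1, 0]
Event 3: SEND 0->1: VV[0][0]++ -> VV[0]=[2, 0], msg_vec=[2, 0]; VV[1]=max(VV[1],msg_vec) then VV[1][1]++ -> VV[1]=[2, 2]
Event 4: LOCAL 0: VV[0][0]++ -> VV[0]=[3, 0]
Event 5: LOCAL 1: VV[1][1]++ -> VV[1]=[2, 3]
Final vectors: VV[0]=[3, 0]; VV[1]=[2, 3]

Answer: 3 0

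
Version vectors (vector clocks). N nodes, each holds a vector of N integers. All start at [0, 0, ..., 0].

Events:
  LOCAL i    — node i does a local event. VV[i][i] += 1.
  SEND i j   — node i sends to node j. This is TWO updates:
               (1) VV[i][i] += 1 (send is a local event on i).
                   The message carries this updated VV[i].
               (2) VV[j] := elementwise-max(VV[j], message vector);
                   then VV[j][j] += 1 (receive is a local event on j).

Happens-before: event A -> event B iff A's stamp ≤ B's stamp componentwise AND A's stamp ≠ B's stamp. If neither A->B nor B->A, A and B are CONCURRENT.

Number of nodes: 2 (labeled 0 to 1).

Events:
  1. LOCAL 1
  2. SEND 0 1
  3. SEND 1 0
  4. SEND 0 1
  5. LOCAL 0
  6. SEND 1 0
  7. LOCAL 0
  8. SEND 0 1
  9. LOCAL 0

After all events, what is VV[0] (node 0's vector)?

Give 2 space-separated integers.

Answer: 8 5

Derivation:
Initial: VV[0]=[0, 0]
Initial: VV[1]=[0, 0]
Event 1: LOCAL 1: VV[1][1]++ -> VV[1]=[0, 1]
Event 2: SEND 0->1: VV[0][0]++ -> VV[0]=[1, 0], msg_vec=[1, 0]; VV[1]=max(VV[1],msg_vec) then VV[1][1]++ -> VV[1]=[1, 2]
Event 3: SEND 1->0: VV[1][1]++ -> VV[1]=[1, 3], msg_vec=[1, 3]; VV[0]=max(VV[0],msg_vec) then VV[0][0]++ -> VV[0]=[2, 3]
Event 4: SEND 0->1: VV[0][0]++ -> VV[0]=[3, 3], msg_vec=[3, 3]; VV[1]=max(VV[1],msg_vec) then VV[1][1]++ -> VV[1]=[3, 4]
Event 5: LOCAL 0: VV[0][0]++ -> VV[0]=[4, 3]
Event 6: SEND 1->0: VV[1][1]++ -> VV[1]=[3, 5], msg_vec=[3, 5]; VV[0]=max(VV[0],msg_vec) then VV[0][0]++ -> VV[0]=[5, 5]
Event 7: LOCAL 0: VV[0][0]++ -> VV[0]=[6, 5]
Event 8: SEND 0->1: VV[0][0]++ -> VV[0]=[7, 5], msg_vec=[7, 5]; VV[1]=max(VV[1],msg_vec) then VV[1][1]++ -> VV[1]=[7, 6]
Event 9: LOCAL 0: VV[0][0]++ -> VV[0]=[8, 5]
Final vectors: VV[0]=[8, 5]; VV[1]=[7, 6]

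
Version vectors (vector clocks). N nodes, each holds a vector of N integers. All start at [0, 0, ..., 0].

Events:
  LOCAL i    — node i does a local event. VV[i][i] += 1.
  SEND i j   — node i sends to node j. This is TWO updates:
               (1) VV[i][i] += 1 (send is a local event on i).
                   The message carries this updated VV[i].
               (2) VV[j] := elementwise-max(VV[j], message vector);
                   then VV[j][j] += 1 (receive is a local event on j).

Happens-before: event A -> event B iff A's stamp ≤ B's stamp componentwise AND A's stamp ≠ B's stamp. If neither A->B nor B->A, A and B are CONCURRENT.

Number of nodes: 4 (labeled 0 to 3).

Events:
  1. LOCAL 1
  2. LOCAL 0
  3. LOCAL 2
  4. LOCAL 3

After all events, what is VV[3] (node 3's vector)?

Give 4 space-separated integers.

Answer: 0 0 0 1

Derivation:
Initial: VV[0]=[0, 0, 0, 0]
Initial: VV[1]=[0, 0, 0, 0]
Initial: VV[2]=[0, 0, 0, 0]
Initial: VV[3]=[0, 0, 0, 0]
Event 1: LOCAL 1: VV[1][1]++ -> VV[1]=[0, 1, 0, 0]
Event 2: LOCAL 0: VV[0][0]++ -> VV[0]=[1, 0, 0, 0]
Event 3: LOCAL 2: VV[2][2]++ -> VV[2]=[0, 0, 1, 0]
Event 4: LOCAL 3: VV[3][3]++ -> VV[3]=[0, 0, 0, 1]
Final vectors: VV[0]=[1, 0, 0, 0]; VV[1]=[0, 1, 0, 0]; VV[2]=[0, 0, 1, 0]; VV[3]=[0, 0, 0, 1]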